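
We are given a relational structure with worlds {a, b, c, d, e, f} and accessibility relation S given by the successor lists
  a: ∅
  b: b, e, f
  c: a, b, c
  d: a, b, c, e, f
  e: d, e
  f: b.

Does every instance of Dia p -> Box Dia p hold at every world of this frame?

No

By correspondence theory, 5 is valid on a frame iff S is Euclidean.
Euclidean: no — b S e and b S f, but not e S f.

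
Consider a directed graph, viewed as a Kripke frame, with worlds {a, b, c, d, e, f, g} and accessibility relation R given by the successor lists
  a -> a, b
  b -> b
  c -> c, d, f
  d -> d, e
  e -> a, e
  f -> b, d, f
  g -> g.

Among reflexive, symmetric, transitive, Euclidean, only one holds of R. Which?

reflexive

Reflexive: yes — every world is R-related to itself.
Symmetric: no — a R b but not b R a.
Transitive: no — c R d and d R e, but not c R e.
Euclidean: no — c R d and c R f, but not d R f.
Only reflexive holds.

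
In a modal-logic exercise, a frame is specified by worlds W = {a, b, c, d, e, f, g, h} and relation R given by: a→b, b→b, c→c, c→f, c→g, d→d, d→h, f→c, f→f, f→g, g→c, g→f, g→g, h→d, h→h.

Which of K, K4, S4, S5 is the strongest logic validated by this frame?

K4

Transitive (axiom 4): yes — every two-step R-path is closed by a direct edge.
Reflexive (axiom T): no — a is not related to itself.
Euclidean (axiom 5): yes — any two successors of a common world are R-related.
So F validates K, K4; S4 would additionally require R to be reflexive. The strongest is K4.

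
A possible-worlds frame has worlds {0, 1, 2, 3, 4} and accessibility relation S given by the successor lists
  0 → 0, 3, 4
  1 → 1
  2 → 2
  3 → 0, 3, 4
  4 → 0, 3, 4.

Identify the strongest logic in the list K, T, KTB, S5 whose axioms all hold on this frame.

S5

Reflexive (axiom T): yes — every world is S-related to itself.
Symmetric (axiom B): yes — every pair in S has its reverse in S.
Euclidean (axiom 5): yes — any two successors of a common world are S-related.
So F validates K, T, KTB, S5. The strongest is S5.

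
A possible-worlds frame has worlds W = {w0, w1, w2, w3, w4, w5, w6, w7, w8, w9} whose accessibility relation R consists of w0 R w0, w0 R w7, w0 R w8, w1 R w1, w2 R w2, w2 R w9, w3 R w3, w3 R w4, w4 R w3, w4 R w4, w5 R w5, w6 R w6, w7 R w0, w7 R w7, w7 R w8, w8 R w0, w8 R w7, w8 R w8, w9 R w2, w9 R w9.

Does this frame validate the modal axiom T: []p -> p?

By correspondence theory, T is valid on a frame iff R is reflexive.
Reflexive: yes — every world is R-related to itself.

Yes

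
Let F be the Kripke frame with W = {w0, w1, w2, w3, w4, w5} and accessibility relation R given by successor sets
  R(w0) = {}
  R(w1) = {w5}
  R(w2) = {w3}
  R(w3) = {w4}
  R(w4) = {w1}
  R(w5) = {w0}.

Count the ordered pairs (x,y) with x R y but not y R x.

5

Enumerating: (w1,w5), (w2,w3), (w3,w4), (w4,w1), (w5,w0).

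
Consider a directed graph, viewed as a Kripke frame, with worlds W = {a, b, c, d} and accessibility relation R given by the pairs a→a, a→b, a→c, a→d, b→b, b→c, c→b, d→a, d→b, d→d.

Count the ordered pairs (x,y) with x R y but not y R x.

Enumerating: (a,b), (a,c), (d,b).

3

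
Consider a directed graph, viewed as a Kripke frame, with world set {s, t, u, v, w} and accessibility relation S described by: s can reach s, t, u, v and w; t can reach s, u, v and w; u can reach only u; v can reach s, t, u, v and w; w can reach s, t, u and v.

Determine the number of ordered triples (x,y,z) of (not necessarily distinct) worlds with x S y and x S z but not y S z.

Enumerating: (s,t,t), (s,u,s), (s,u,t), (s,u,v), (s,u,w), (s,w,w), (t,u,s), (t,u,v), (t,u,w), (t,w,w), (v,t,t), (v,u,s), … and 8 more.
Total: 20.

20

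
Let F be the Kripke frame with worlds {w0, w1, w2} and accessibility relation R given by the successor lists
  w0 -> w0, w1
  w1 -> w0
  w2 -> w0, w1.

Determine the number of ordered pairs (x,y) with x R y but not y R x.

2

Enumerating: (w2,w0), (w2,w1).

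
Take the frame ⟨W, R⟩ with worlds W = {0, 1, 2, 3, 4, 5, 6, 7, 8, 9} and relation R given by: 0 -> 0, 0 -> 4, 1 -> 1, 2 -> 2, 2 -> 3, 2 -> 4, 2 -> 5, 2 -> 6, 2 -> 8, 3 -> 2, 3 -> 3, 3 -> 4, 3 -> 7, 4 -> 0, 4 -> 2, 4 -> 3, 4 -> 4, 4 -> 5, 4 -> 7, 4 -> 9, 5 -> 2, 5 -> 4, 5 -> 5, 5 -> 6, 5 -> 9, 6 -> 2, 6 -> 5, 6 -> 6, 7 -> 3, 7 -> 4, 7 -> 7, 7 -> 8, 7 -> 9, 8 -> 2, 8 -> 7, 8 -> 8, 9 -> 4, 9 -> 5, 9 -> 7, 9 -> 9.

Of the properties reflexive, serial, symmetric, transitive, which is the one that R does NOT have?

Reflexive: yes — every world is R-related to itself.
Serial: yes — every world has a successor (e.g. 0 R 0).
Symmetric: yes — every pair in R has its reverse in R.
Transitive: no — 0 R 4 and 4 R 2, but not 0 R 2.
Only transitive fails.

transitive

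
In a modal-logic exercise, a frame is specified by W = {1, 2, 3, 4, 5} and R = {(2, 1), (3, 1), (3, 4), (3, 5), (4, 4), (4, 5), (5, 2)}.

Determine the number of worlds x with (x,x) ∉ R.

4

Enumerating: 1, 2, 3, 5.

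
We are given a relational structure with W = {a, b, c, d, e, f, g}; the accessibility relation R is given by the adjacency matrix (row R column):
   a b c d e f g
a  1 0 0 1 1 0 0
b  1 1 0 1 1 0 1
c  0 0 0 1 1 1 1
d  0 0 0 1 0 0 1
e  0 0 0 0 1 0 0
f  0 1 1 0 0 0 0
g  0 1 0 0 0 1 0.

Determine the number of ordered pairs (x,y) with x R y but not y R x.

Enumerating: (a,d), (a,e), (b,a), (b,d), (b,e), (c,d), (c,e), (c,g), (d,g), (f,b), (g,f).

11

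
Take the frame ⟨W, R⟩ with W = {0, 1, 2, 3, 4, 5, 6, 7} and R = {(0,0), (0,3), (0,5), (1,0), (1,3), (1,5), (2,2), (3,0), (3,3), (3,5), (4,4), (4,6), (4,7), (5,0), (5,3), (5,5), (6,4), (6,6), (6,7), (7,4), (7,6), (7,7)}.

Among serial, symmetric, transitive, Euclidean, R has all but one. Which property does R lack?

symmetric

Serial: yes — every world has a successor (e.g. 0 R 0).
Symmetric: no — 1 R 0 but not 0 R 1.
Transitive: yes — every two-step R-path is closed by a direct edge.
Euclidean: yes — any two successors of a common world are R-related.
Only symmetric fails.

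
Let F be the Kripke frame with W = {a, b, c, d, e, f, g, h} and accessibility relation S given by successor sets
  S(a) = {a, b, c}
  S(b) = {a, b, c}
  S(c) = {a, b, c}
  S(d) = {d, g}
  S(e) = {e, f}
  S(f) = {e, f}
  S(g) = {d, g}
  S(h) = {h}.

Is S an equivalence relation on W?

Reflexive: yes — every world is S-related to itself.
Symmetric: yes — every pair in S has its reverse in S.
Transitive: yes — every two-step S-path is closed by a direct edge.
So S is an equivalence relation.

Yes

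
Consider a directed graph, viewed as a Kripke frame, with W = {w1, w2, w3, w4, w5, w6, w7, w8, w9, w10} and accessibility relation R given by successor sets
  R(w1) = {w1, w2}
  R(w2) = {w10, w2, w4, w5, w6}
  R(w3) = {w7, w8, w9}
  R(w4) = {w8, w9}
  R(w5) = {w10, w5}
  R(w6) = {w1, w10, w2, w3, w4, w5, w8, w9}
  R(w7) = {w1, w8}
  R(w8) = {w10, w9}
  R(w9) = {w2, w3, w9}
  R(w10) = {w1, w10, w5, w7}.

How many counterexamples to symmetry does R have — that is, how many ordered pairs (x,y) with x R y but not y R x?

Enumerating: (w1,w2), (w10,w1), (w10,w7), (w2,w10), (w2,w4), (w2,w5), (w3,w7), (w3,w8), (w4,w8), (w4,w9), (w6,w1), (w6,w10), … and 10 more.
Total: 22.

22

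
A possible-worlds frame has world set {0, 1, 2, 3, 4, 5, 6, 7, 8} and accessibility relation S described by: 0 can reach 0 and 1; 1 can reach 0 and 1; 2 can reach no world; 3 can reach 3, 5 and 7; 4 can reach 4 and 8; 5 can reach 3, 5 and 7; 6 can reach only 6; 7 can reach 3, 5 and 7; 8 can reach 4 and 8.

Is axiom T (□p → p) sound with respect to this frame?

No

The schema T characterises exactly the reflexive frames.
Reflexive: no — 2 is not related to itself.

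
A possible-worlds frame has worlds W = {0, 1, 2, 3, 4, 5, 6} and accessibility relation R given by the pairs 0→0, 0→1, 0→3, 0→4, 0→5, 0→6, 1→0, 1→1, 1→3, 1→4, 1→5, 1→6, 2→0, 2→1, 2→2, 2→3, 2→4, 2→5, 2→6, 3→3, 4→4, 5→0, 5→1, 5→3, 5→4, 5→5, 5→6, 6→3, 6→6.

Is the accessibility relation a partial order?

No

Reflexive: yes — every world is R-related to itself.
Transitive: yes — every two-step R-path is closed by a direct edge.
Antisymmetric: no — 0 R 1 and 1 R 0 with 0 ≠ 1.
So R is not a partial order.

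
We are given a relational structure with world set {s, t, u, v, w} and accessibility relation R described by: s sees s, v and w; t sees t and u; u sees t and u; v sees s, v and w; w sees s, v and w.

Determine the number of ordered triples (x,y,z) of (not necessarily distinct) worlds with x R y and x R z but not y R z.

R is Euclidean; there are no such tuples.

0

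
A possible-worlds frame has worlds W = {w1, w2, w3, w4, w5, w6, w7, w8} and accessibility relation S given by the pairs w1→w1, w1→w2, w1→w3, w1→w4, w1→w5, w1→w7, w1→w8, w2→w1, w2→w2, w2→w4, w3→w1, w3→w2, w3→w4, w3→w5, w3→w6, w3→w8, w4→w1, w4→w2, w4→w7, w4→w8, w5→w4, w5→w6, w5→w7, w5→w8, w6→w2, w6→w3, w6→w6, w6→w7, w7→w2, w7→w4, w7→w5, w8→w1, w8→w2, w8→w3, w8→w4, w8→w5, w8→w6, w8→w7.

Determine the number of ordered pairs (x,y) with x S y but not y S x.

13

Enumerating: (w1,w5), (w1,w7), (w3,w2), (w3,w4), (w3,w5), (w5,w4), (w5,w6), (w6,w2), (w6,w7), (w7,w2), (w8,w2), (w8,w6), (w8,w7).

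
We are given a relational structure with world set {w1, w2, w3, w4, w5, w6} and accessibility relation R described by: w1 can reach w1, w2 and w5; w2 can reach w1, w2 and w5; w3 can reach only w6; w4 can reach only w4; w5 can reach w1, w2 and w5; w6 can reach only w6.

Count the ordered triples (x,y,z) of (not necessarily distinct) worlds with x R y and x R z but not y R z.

0

R is Euclidean; there are no such tuples.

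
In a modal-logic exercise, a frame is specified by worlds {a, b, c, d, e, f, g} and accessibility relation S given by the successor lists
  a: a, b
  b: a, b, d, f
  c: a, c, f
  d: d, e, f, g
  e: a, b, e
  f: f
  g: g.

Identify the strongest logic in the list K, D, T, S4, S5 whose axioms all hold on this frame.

Serial (axiom D): yes — every world has a successor (e.g. a S a).
Reflexive (axiom T): yes — every world is S-related to itself.
Transitive (axiom 4): no — a S b and b S d, but not a S d.
Euclidean (axiom 5): no — b S a and b S d, but not a S d.
So F validates K, D, T; S4 would additionally require S to be transitive. The strongest is T.

T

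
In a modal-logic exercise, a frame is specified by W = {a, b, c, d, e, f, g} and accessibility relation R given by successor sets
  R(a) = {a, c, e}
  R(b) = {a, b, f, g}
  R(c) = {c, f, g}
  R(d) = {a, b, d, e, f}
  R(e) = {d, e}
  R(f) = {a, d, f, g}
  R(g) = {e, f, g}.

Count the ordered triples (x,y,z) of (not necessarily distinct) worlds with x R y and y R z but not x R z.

Enumerating: (a,c,f), (a,c,g), (a,e,d), (b,a,c), (b,a,e), (b,f,d), (b,g,e), (c,f,a), (c,f,d), (c,g,e), (d,a,c), (d,b,g), … and 12 more.
Total: 24.

24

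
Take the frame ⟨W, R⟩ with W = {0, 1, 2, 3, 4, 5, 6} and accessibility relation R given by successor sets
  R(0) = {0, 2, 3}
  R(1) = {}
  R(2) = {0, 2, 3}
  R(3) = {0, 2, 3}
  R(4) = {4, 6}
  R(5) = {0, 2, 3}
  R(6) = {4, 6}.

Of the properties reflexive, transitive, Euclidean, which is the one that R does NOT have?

Reflexive: no — 1 is not related to itself.
Transitive: yes — every two-step R-path is closed by a direct edge.
Euclidean: yes — any two successors of a common world are R-related.
Only reflexive fails.

reflexive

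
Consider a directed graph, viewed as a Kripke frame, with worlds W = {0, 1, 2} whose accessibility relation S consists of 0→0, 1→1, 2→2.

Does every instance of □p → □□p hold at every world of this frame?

Axiom 4 corresponds to the accessibility relation being transitive.
Transitive: yes — every two-step S-path is closed by a direct edge.

Yes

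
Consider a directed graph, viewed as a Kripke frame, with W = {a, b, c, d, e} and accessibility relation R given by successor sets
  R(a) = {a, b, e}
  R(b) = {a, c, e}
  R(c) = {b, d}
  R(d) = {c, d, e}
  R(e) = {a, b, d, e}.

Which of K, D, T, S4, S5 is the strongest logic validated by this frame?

Serial (axiom D): yes — every world has a successor (e.g. a R a).
Reflexive (axiom T): no — b is not related to itself.
Transitive (axiom 4): no — a R b and b R c, but not a R c.
Euclidean (axiom 5): no — b R a and b R c, but not a R c.
So F validates K, D; T would additionally require R to be reflexive. The strongest is D.

D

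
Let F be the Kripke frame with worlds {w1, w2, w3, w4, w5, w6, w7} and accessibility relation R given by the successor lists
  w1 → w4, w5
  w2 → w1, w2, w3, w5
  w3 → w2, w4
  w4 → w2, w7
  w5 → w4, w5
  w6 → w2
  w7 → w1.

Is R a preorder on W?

Reflexive: no — w1 is not related to itself.
Transitive: no — w1 R w4 and w4 R w2, but not w1 R w2.
So R is not a preorder.

No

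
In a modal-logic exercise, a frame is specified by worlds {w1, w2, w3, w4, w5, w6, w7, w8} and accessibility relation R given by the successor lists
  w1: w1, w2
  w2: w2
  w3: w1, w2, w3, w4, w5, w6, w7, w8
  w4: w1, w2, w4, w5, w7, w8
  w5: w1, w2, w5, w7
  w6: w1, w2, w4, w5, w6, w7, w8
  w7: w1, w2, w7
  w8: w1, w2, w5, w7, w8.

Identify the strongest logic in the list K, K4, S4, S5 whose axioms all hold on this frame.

S4

Transitive (axiom 4): yes — every two-step R-path is closed by a direct edge.
Reflexive (axiom T): yes — every world is R-related to itself.
Euclidean (axiom 5): no — w3 R w1 and w3 R w4, but not w1 R w4.
So F validates K, K4, S4; S5 would additionally require R to be Euclidean. The strongest is S4.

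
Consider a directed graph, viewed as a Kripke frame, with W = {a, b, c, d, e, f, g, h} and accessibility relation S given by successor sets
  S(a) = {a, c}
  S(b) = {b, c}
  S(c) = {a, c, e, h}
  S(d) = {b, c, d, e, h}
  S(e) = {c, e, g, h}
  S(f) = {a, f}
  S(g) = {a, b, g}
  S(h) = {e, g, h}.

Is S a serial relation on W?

Serial: yes — every world has a successor (e.g. a S a).

Yes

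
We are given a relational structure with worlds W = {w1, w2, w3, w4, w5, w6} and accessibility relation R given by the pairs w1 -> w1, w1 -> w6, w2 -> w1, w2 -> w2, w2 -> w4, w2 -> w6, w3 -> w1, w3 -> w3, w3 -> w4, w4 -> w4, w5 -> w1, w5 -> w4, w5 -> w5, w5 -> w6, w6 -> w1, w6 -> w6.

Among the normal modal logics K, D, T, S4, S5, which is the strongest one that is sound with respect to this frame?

T

Serial (axiom D): yes — every world has a successor (e.g. w1 R w1).
Reflexive (axiom T): yes — every world is R-related to itself.
Transitive (axiom 4): no — w3 R w1 and w1 R w6, but not w3 R w6.
Euclidean (axiom 5): no — w2 R w1 and w2 R w4, but not w1 R w4.
So F validates K, D, T; S4 would additionally require R to be transitive. The strongest is T.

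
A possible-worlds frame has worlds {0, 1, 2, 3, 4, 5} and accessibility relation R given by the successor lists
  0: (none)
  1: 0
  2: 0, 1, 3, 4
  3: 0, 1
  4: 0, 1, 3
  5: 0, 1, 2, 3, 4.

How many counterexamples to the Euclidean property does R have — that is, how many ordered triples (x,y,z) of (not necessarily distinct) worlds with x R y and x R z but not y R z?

35

Enumerating: (1,0,0), (2,0,0), (2,0,1), (2,0,3), (2,0,4), (2,1,1), (2,1,3), (2,1,4), (2,3,3), (2,3,4), (2,4,4), (3,0,0), … and 23 more.
Total: 35.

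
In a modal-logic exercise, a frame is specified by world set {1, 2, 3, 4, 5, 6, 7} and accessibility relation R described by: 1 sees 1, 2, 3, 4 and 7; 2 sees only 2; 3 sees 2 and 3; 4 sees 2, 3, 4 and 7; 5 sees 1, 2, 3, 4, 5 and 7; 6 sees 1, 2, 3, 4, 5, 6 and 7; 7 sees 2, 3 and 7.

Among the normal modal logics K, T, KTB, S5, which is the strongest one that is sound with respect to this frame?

T

Reflexive (axiom T): yes — every world is R-related to itself.
Symmetric (axiom B): no — 1 R 2 but not 2 R 1.
Euclidean (axiom 5): no — 1 R 2 and 1 R 3, but not 2 R 3.
So F validates K, T; KTB would additionally require R to be symmetric. The strongest is T.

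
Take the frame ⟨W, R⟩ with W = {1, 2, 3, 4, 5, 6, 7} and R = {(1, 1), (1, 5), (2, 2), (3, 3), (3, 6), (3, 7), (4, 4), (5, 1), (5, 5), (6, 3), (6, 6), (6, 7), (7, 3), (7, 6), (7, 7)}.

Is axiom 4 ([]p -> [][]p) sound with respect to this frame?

By correspondence theory, 4 is valid on a frame iff R is transitive.
Transitive: yes — every two-step R-path is closed by a direct edge.

Yes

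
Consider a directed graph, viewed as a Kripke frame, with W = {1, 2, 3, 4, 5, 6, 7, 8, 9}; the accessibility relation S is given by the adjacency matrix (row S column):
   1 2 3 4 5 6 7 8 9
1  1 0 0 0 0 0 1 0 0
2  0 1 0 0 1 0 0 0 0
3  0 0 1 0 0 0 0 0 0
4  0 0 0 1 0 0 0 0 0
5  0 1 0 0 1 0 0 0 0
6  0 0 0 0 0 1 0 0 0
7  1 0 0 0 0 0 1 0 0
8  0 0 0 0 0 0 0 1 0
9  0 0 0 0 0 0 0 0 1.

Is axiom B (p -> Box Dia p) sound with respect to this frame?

Yes

Axiom B corresponds to the accessibility relation being symmetric.
Symmetric: yes — every pair in S has its reverse in S.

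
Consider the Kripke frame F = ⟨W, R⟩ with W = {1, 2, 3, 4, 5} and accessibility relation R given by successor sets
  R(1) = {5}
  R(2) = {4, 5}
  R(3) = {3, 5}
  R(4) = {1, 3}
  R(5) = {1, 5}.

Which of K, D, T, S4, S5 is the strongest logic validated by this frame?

D

Serial (axiom D): yes — every world has a successor (e.g. 1 R 5).
Reflexive (axiom T): no — 1 is not related to itself.
Transitive (axiom 4): no — 2 R 4 and 4 R 1, but not 2 R 1.
Euclidean (axiom 5): no — 2 R 4 and 2 R 5, but not 4 R 5.
So F validates K, D; T would additionally require R to be reflexive. The strongest is D.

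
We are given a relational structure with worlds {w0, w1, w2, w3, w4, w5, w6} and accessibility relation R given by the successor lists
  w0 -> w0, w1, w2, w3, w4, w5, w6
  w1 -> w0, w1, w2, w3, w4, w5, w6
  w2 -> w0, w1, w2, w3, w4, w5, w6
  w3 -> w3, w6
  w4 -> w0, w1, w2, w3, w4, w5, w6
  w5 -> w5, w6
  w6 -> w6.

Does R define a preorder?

Yes

Reflexive: yes — every world is R-related to itself.
Transitive: yes — every two-step R-path is closed by a direct edge.
So R is a preorder.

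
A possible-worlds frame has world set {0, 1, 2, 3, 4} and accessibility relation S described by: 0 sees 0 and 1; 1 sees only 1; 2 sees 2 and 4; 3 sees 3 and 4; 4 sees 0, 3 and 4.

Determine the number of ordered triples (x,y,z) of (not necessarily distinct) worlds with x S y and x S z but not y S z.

5

Enumerating: (0,1,0), (2,4,2), (4,0,3), (4,0,4), (4,3,0).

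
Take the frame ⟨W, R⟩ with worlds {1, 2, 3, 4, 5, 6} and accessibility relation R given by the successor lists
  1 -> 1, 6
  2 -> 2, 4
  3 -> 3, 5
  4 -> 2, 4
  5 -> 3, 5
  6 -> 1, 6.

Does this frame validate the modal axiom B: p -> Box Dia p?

Yes

Axiom B corresponds to the accessibility relation being symmetric.
Symmetric: yes — every pair in R has its reverse in R.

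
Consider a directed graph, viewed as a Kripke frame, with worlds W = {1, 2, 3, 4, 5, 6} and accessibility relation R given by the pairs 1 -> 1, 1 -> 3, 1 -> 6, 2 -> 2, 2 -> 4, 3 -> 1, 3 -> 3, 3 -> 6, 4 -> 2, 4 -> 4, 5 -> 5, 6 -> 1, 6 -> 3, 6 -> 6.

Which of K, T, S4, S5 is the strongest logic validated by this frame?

Reflexive (axiom T): yes — every world is R-related to itself.
Transitive (axiom 4): yes — every two-step R-path is closed by a direct edge.
Euclidean (axiom 5): yes — any two successors of a common world are R-related.
So F validates K, T, S4, S5. The strongest is S5.

S5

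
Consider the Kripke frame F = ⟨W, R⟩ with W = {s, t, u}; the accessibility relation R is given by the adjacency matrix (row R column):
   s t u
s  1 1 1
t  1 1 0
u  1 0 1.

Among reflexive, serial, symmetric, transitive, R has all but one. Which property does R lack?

transitive

Reflexive: yes — every world is R-related to itself.
Serial: yes — every world has a successor (e.g. s R s).
Symmetric: yes — every pair in R has its reverse in R.
Transitive: no — t R s and s R u, but not t R u.
Only transitive fails.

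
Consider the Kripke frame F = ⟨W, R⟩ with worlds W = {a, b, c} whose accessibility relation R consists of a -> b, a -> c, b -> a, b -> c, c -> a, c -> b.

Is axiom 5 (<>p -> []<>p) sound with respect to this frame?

No

The schema 5 characterises exactly the Euclidean frames.
Euclidean: no — a R b and a R b, but not b R b.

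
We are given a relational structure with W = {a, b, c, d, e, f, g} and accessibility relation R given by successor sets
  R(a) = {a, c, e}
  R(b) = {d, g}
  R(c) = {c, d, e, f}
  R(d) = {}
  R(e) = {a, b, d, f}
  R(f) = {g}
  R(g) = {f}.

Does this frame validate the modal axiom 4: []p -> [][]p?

The schema 4 characterises exactly the transitive frames.
Transitive: no — a R c and c R d, but not a R d.

No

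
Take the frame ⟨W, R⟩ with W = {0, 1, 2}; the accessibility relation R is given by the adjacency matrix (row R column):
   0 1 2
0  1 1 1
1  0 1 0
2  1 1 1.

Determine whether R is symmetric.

No

Symmetric: no — 0 R 1 but not 1 R 0.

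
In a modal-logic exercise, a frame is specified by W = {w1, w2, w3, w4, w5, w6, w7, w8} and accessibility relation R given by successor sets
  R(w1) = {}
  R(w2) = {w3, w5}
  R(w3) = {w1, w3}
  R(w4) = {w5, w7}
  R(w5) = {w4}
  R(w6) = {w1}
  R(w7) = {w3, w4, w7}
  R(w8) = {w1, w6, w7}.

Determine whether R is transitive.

No

Transitive: no — w2 R w3 and w3 R w1, but not w2 R w1.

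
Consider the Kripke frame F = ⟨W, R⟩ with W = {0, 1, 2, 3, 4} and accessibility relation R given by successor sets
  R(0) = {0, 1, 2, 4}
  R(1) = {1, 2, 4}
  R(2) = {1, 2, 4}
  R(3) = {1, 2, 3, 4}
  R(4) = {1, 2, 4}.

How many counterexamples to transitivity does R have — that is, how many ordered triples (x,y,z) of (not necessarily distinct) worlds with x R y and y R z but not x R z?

R is transitive; there are no such tuples.

0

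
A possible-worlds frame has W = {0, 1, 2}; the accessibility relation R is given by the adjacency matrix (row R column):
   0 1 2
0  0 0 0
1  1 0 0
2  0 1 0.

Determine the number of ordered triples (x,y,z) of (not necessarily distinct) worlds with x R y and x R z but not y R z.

Enumerating: (1,0,0), (2,1,1).

2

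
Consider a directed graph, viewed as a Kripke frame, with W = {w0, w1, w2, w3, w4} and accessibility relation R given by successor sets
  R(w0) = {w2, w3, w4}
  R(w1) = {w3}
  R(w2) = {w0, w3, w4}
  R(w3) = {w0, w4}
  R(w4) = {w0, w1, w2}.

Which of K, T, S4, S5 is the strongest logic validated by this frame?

K

Reflexive (axiom T): no — w0 is not related to itself.
Transitive (axiom 4): no — w0 R w4 and w4 R w1, but not w0 R w1.
Euclidean (axiom 5): no — w0 R w3 and w0 R w2, but not w3 R w2.
So F validates K; T would additionally require R to be reflexive. The strongest is K.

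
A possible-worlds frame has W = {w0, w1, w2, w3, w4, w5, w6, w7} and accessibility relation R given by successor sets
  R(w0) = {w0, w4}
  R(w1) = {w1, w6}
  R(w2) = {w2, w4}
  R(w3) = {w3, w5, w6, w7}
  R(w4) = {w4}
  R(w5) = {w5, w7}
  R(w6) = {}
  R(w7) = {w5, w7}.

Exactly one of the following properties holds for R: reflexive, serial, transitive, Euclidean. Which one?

transitive

Reflexive: no — w6 is not related to itself.
Serial: no — w6 has no R-successor.
Transitive: yes — every two-step R-path is closed by a direct edge.
Euclidean: no — w3 R w5 and w3 R w6, but not w5 R w6.
Only transitive holds.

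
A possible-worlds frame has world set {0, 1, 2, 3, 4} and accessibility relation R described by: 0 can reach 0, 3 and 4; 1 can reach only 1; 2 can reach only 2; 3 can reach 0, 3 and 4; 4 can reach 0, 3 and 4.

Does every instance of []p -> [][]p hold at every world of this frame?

By correspondence theory, 4 is valid on a frame iff R is transitive.
Transitive: yes — every two-step R-path is closed by a direct edge.

Yes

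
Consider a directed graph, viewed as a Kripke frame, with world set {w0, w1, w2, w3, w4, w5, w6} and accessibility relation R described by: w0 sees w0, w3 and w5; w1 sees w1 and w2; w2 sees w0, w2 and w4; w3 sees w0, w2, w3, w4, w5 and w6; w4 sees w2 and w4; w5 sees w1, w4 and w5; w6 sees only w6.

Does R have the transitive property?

Transitive: no — w0 R w3 and w3 R w2, but not w0 R w2.

No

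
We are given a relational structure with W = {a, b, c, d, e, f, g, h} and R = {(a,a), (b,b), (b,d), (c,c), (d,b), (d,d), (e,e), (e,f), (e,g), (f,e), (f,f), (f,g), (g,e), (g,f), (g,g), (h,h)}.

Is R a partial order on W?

No

Reflexive: yes — every world is R-related to itself.
Transitive: yes — every two-step R-path is closed by a direct edge.
Antisymmetric: no — b R d and d R b with b ≠ d.
So R is not a partial order.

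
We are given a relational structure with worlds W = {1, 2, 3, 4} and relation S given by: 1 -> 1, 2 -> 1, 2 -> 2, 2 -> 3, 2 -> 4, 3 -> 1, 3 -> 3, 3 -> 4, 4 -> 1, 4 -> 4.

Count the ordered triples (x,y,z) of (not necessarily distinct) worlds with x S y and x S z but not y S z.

Enumerating: (2,1,2), (2,1,3), (2,1,4), (2,3,2), (2,4,2), (2,4,3), (3,1,3), (3,1,4), (3,4,3), (4,1,4).

10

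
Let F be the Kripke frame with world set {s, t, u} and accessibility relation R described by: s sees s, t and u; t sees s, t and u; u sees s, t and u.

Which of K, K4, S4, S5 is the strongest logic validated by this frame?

S5

Transitive (axiom 4): yes — every two-step R-path is closed by a direct edge.
Reflexive (axiom T): yes — every world is R-related to itself.
Euclidean (axiom 5): yes — any two successors of a common world are R-related.
So F validates K, K4, S4, S5. The strongest is S5.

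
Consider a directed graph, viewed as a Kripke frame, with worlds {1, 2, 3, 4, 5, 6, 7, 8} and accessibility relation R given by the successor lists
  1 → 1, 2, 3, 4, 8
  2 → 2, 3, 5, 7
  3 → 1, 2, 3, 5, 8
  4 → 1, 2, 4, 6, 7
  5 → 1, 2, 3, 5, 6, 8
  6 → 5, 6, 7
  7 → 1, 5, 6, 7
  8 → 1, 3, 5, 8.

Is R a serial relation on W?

Yes

Serial: yes — every world has a successor (e.g. 1 R 1).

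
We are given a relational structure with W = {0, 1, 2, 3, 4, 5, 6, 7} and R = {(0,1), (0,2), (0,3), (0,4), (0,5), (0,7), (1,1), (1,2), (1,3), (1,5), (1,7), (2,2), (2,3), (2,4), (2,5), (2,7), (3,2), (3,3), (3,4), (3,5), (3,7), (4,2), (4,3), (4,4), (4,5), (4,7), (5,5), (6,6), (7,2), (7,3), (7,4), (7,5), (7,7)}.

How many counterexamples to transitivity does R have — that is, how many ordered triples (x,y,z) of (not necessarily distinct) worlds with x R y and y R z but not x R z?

Enumerating: (1,2,4), (1,3,4), (1,7,4).

3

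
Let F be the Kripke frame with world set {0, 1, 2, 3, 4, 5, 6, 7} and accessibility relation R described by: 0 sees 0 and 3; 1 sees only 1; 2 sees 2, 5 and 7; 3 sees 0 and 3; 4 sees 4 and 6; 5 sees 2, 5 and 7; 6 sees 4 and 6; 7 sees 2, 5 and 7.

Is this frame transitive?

Transitive: yes — every two-step R-path is closed by a direct edge.

Yes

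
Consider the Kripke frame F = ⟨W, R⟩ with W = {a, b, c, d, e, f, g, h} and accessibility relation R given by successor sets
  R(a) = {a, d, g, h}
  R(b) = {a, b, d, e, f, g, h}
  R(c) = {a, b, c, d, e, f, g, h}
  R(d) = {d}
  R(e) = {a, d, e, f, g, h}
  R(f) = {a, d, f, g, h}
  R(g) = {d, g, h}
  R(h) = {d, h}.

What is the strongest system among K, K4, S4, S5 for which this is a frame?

Transitive (axiom 4): yes — every two-step R-path is closed by a direct edge.
Reflexive (axiom T): yes — every world is R-related to itself.
Euclidean (axiom 5): no — a R d and a R g, but not d R g.
So F validates K, K4, S4; S5 would additionally require R to be Euclidean. The strongest is S4.

S4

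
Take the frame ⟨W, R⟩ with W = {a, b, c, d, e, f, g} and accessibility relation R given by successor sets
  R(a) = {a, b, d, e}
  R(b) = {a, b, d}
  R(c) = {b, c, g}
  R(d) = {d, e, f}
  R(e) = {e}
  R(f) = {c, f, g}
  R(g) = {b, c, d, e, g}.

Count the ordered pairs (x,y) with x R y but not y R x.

Enumerating: (a,d), (a,e), (b,d), (c,b), (d,e), (d,f), (f,c), (f,g), (g,b), (g,d), (g,e).

11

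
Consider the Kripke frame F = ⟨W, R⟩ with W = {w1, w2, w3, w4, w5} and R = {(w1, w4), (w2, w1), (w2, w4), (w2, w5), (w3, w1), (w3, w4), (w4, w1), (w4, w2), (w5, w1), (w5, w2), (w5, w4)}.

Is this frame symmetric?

Symmetric: no — w2 R w1 but not w1 R w2.

No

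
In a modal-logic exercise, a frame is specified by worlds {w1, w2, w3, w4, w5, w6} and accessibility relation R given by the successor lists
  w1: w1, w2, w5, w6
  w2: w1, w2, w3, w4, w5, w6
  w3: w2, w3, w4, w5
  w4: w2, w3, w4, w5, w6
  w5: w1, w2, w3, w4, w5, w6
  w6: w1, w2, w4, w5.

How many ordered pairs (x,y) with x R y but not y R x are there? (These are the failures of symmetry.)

R is symmetric; there are no such tuples.

0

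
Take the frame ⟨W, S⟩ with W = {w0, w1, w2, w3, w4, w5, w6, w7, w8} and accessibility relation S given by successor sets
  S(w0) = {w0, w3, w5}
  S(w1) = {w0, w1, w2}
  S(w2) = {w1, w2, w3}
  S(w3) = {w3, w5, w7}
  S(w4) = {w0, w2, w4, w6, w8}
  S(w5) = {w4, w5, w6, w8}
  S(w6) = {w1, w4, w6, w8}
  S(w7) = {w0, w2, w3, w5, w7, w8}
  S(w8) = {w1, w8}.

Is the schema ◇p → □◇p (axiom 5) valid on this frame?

No

By correspondence theory, 5 is valid on a frame iff S is Euclidean.
Euclidean: no — w0 S w5 and w0 S w3, but not w5 S w3.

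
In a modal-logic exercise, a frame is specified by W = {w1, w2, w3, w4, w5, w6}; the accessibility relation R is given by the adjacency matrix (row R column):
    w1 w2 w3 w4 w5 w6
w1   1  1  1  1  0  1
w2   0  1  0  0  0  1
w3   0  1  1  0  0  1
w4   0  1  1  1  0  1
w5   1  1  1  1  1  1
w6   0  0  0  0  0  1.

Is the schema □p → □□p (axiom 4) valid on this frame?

Axiom 4 corresponds to the accessibility relation being transitive.
Transitive: yes — every two-step R-path is closed by a direct edge.

Yes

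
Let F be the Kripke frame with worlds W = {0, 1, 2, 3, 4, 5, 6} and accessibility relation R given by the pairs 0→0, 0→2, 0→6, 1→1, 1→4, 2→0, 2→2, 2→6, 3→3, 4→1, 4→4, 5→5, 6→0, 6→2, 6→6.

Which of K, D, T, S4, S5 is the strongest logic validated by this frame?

S5

Serial (axiom D): yes — every world has a successor (e.g. 0 R 0).
Reflexive (axiom T): yes — every world is R-related to itself.
Transitive (axiom 4): yes — every two-step R-path is closed by a direct edge.
Euclidean (axiom 5): yes — any two successors of a common world are R-related.
So F validates K, D, T, S4, S5. The strongest is S5.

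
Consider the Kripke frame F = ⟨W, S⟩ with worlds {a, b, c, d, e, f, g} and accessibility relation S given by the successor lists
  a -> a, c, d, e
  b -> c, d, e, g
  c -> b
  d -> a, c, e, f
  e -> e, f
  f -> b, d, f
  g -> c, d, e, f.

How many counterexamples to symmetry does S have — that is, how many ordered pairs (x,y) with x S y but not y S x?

13

Enumerating: (a,c), (a,e), (b,d), (b,e), (b,g), (d,c), (d,e), (e,f), (f,b), (g,c), (g,d), (g,e), (g,f).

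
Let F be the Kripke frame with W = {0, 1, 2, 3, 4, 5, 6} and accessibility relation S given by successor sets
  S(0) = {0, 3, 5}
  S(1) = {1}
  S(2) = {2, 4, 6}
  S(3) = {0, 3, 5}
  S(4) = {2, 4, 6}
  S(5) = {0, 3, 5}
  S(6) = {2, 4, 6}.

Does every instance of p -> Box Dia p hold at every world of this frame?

Axiom B corresponds to the accessibility relation being symmetric.
Symmetric: yes — every pair in S has its reverse in S.

Yes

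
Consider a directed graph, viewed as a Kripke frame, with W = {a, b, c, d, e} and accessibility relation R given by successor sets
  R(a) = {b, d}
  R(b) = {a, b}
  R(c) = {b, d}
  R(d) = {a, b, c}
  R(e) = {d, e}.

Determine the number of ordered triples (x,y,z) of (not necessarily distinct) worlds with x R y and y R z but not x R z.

12

Enumerating: (a,b,a), (a,d,a), (a,d,c), (b,a,d), (c,b,a), (c,d,a), (c,d,c), (d,a,d), (d,c,d), (e,d,a), (e,d,b), (e,d,c).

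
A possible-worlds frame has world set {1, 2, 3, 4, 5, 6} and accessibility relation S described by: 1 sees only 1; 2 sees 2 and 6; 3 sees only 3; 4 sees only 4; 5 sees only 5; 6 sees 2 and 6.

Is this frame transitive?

Yes

Transitive: yes — every two-step S-path is closed by a direct edge.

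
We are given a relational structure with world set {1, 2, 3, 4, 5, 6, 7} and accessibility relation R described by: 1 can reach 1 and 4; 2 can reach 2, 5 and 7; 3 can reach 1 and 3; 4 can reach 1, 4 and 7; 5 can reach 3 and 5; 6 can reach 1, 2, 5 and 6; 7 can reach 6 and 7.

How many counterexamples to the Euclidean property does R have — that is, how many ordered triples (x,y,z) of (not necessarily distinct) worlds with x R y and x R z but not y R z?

Enumerating: (2,5,2), (2,5,7), (2,7,2), (2,7,5), (3,1,3), (4,1,7), (4,7,1), (4,7,4), (5,3,5), (6,1,2), (6,1,5), (6,1,6), (6,2,1), (6,2,6), (6,5,1), (6,5,2), (6,5,6), (7,6,7).

18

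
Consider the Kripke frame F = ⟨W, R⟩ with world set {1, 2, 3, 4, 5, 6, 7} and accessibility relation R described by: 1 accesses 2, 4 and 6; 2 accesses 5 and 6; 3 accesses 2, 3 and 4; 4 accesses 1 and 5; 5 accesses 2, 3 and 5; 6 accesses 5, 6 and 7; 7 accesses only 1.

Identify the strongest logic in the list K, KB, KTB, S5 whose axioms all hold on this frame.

K

Symmetric (axiom B): no — 1 R 2 but not 2 R 1.
Reflexive (axiom T): no — 1 is not related to itself.
Euclidean (axiom 5): no — 1 R 2 and 1 R 4, but not 2 R 4.
So F validates K; KB would additionally require R to be symmetric. The strongest is K.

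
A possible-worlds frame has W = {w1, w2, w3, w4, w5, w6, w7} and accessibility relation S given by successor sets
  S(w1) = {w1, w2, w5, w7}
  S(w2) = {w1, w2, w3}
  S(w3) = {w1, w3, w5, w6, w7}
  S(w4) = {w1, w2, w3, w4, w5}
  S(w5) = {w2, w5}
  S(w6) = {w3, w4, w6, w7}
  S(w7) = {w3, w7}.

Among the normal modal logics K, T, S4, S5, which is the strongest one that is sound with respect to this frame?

T

Reflexive (axiom T): yes — every world is S-related to itself.
Transitive (axiom 4): no — w1 S w2 and w2 S w3, but not w1 S w3.
Euclidean (axiom 5): no — w1 S w2 and w1 S w5, but not w2 S w5.
So F validates K, T; S4 would additionally require S to be transitive. The strongest is T.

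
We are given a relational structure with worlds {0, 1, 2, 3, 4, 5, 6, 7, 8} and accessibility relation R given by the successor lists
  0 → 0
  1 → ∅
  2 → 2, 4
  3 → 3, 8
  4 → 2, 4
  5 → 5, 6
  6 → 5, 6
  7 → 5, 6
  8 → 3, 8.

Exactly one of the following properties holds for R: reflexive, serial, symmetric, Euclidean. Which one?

Euclidean

Reflexive: no — 1 is not related to itself.
Serial: no — 1 has no R-successor.
Symmetric: no — 7 R 5 but not 5 R 7.
Euclidean: yes — any two successors of a common world are R-related.
Only Euclidean holds.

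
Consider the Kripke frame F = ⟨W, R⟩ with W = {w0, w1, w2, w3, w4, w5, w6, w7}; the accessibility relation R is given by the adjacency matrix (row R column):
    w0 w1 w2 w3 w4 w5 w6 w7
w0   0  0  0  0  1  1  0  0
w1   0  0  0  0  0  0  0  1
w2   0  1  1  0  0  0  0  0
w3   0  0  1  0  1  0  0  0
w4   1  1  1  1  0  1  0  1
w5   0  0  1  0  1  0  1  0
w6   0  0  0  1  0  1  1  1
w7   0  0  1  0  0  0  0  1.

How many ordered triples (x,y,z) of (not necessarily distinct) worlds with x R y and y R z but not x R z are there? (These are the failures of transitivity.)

Enumerating: (w0,w4,w0), (w0,w4,w1), (w0,w4,w2), (w0,w4,w3), (w0,w4,w7), (w0,w5,w2), (w0,w5,w6), (w1,w7,w2), (w2,w1,w7), (w3,w2,w1), (w3,w4,w0), (w3,w4,w1), … and 22 more.
Total: 34.

34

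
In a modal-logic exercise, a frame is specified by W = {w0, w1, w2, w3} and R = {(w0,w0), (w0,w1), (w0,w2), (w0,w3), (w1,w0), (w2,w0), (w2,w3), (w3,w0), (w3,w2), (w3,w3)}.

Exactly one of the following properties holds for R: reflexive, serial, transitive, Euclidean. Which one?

serial

Reflexive: no — w1 is not related to itself.
Serial: yes — every world has a successor (e.g. w0 R w0).
Transitive: no — w1 R w0 and w0 R w2, but not w1 R w2.
Euclidean: no — w0 R w1 and w0 R w2, but not w1 R w2.
Only serial holds.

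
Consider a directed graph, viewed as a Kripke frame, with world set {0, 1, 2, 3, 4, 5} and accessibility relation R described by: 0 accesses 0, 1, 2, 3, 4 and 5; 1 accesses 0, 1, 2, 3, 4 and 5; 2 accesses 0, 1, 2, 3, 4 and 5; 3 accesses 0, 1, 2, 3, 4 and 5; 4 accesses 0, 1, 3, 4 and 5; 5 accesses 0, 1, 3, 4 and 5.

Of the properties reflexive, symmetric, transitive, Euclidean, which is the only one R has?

Reflexive: yes — every world is R-related to itself.
Symmetric: no — 2 R 4 but not 4 R 2.
Transitive: no — 4 R 0 and 0 R 2, but not 4 R 2.
Euclidean: no — 0 R 4 and 0 R 2, but not 4 R 2.
Only reflexive holds.

reflexive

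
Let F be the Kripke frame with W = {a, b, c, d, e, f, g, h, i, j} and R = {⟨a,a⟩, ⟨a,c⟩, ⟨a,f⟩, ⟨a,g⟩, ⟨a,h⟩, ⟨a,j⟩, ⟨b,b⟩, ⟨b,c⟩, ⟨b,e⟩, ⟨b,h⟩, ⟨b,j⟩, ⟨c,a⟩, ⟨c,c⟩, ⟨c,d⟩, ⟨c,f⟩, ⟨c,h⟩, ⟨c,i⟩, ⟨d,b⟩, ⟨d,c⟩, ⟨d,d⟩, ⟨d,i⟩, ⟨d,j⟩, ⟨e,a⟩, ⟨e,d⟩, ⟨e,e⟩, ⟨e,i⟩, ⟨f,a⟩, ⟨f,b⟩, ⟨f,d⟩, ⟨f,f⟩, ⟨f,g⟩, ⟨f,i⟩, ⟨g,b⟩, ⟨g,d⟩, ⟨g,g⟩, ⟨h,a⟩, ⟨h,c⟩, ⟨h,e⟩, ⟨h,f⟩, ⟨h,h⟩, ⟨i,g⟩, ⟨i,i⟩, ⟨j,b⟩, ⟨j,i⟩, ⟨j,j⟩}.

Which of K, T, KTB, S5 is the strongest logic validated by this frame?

Reflexive (axiom T): yes — every world is R-related to itself.
Symmetric (axiom B): no — a R g but not g R a.
Euclidean (axiom 5): no — a R c and a R g, but not c R g.
So F validates K, T; KTB would additionally require R to be symmetric. The strongest is T.

T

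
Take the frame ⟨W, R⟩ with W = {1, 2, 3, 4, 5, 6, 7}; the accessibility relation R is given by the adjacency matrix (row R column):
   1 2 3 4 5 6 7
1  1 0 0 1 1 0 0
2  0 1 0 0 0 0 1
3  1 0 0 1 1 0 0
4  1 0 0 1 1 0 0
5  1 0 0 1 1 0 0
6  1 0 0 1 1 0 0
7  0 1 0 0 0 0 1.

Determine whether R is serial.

Serial: yes — every world has a successor (e.g. 1 R 1).

Yes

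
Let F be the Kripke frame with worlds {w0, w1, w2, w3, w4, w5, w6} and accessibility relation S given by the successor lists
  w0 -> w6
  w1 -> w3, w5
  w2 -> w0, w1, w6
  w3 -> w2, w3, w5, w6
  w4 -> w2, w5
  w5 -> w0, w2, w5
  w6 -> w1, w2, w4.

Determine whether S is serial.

Serial: yes — every world has a successor (e.g. w0 S w6).

Yes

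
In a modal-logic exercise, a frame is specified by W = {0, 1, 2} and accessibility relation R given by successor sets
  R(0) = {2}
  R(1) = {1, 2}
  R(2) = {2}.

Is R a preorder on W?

Reflexive: no — 0 is not related to itself.
Transitive: yes — every two-step R-path is closed by a direct edge.
So R is not a preorder.

No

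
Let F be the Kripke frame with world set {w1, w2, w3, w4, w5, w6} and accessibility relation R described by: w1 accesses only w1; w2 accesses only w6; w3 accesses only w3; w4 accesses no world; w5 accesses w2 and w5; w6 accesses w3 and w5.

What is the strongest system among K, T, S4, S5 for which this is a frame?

Reflexive (axiom T): no — w2 is not related to itself.
Transitive (axiom 4): no — w2 R w6 and w6 R w3, but not w2 R w3.
Euclidean (axiom 5): no — w6 R w3 and w6 R w5, but not w3 R w5.
So F validates K; T would additionally require R to be reflexive. The strongest is K.

K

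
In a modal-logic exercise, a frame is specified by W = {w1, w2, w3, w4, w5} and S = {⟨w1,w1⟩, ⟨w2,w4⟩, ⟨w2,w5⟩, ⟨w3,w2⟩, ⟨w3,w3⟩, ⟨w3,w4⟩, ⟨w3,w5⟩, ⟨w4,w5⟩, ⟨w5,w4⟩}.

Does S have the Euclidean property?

No

Euclidean: no — w3 S w4 and w3 S w2, but not w4 S w2.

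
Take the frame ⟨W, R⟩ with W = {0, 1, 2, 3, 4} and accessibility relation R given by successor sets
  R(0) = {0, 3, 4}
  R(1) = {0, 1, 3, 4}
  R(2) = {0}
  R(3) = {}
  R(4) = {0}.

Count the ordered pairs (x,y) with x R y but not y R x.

Enumerating: (0,3), (1,0), (1,3), (1,4), (2,0).

5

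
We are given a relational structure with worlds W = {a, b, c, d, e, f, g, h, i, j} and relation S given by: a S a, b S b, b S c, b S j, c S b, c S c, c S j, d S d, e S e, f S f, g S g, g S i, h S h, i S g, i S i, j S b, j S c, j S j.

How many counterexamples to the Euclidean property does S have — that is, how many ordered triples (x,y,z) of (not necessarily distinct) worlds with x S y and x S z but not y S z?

0

S is Euclidean; there are no such tuples.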